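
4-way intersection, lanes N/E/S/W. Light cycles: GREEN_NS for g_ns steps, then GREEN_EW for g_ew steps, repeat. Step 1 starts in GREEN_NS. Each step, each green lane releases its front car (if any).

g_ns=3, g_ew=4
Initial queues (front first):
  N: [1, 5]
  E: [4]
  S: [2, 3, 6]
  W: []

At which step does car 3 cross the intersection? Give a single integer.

Step 1 [NS]: N:car1-GO,E:wait,S:car2-GO,W:wait | queues: N=1 E=1 S=2 W=0
Step 2 [NS]: N:car5-GO,E:wait,S:car3-GO,W:wait | queues: N=0 E=1 S=1 W=0
Step 3 [NS]: N:empty,E:wait,S:car6-GO,W:wait | queues: N=0 E=1 S=0 W=0
Step 4 [EW]: N:wait,E:car4-GO,S:wait,W:empty | queues: N=0 E=0 S=0 W=0
Car 3 crosses at step 2

2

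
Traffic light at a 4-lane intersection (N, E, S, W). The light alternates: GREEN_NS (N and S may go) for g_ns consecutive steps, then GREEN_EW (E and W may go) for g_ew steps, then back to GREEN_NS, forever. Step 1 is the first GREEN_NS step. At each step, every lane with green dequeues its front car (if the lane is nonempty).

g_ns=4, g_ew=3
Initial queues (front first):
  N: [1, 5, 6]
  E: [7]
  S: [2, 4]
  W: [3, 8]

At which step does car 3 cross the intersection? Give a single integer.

Step 1 [NS]: N:car1-GO,E:wait,S:car2-GO,W:wait | queues: N=2 E=1 S=1 W=2
Step 2 [NS]: N:car5-GO,E:wait,S:car4-GO,W:wait | queues: N=1 E=1 S=0 W=2
Step 3 [NS]: N:car6-GO,E:wait,S:empty,W:wait | queues: N=0 E=1 S=0 W=2
Step 4 [NS]: N:empty,E:wait,S:empty,W:wait | queues: N=0 E=1 S=0 W=2
Step 5 [EW]: N:wait,E:car7-GO,S:wait,W:car3-GO | queues: N=0 E=0 S=0 W=1
Step 6 [EW]: N:wait,E:empty,S:wait,W:car8-GO | queues: N=0 E=0 S=0 W=0
Car 3 crosses at step 5

5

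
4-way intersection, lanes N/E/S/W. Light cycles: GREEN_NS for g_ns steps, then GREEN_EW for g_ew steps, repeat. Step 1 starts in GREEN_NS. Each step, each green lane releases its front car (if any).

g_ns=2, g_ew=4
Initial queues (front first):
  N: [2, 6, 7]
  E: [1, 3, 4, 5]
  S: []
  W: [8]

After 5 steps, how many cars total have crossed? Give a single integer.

Step 1 [NS]: N:car2-GO,E:wait,S:empty,W:wait | queues: N=2 E=4 S=0 W=1
Step 2 [NS]: N:car6-GO,E:wait,S:empty,W:wait | queues: N=1 E=4 S=0 W=1
Step 3 [EW]: N:wait,E:car1-GO,S:wait,W:car8-GO | queues: N=1 E=3 S=0 W=0
Step 4 [EW]: N:wait,E:car3-GO,S:wait,W:empty | queues: N=1 E=2 S=0 W=0
Step 5 [EW]: N:wait,E:car4-GO,S:wait,W:empty | queues: N=1 E=1 S=0 W=0
Cars crossed by step 5: 6

Answer: 6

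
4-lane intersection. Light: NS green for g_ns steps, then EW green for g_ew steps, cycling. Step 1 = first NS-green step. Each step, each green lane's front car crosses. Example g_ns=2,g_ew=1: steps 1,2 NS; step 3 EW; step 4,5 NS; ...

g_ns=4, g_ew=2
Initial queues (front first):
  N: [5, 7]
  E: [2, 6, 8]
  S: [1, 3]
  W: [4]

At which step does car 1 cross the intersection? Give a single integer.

Step 1 [NS]: N:car5-GO,E:wait,S:car1-GO,W:wait | queues: N=1 E=3 S=1 W=1
Step 2 [NS]: N:car7-GO,E:wait,S:car3-GO,W:wait | queues: N=0 E=3 S=0 W=1
Step 3 [NS]: N:empty,E:wait,S:empty,W:wait | queues: N=0 E=3 S=0 W=1
Step 4 [NS]: N:empty,E:wait,S:empty,W:wait | queues: N=0 E=3 S=0 W=1
Step 5 [EW]: N:wait,E:car2-GO,S:wait,W:car4-GO | queues: N=0 E=2 S=0 W=0
Step 6 [EW]: N:wait,E:car6-GO,S:wait,W:empty | queues: N=0 E=1 S=0 W=0
Step 7 [NS]: N:empty,E:wait,S:empty,W:wait | queues: N=0 E=1 S=0 W=0
Step 8 [NS]: N:empty,E:wait,S:empty,W:wait | queues: N=0 E=1 S=0 W=0
Step 9 [NS]: N:empty,E:wait,S:empty,W:wait | queues: N=0 E=1 S=0 W=0
Step 10 [NS]: N:empty,E:wait,S:empty,W:wait | queues: N=0 E=1 S=0 W=0
Step 11 [EW]: N:wait,E:car8-GO,S:wait,W:empty | queues: N=0 E=0 S=0 W=0
Car 1 crosses at step 1

1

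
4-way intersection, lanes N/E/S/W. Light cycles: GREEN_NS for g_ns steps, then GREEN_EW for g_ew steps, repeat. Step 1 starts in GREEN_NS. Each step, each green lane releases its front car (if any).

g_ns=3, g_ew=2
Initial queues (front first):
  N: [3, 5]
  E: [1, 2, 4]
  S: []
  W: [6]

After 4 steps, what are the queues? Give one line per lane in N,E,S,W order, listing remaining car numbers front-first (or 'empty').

Step 1 [NS]: N:car3-GO,E:wait,S:empty,W:wait | queues: N=1 E=3 S=0 W=1
Step 2 [NS]: N:car5-GO,E:wait,S:empty,W:wait | queues: N=0 E=3 S=0 W=1
Step 3 [NS]: N:empty,E:wait,S:empty,W:wait | queues: N=0 E=3 S=0 W=1
Step 4 [EW]: N:wait,E:car1-GO,S:wait,W:car6-GO | queues: N=0 E=2 S=0 W=0

N: empty
E: 2 4
S: empty
W: empty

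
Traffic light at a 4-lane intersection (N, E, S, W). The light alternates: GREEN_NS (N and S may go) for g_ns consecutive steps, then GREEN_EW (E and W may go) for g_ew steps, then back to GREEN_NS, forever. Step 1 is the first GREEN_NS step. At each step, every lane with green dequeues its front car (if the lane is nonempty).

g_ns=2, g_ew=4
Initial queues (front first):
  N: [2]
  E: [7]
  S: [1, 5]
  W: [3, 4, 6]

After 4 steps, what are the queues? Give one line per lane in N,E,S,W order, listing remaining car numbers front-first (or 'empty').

Step 1 [NS]: N:car2-GO,E:wait,S:car1-GO,W:wait | queues: N=0 E=1 S=1 W=3
Step 2 [NS]: N:empty,E:wait,S:car5-GO,W:wait | queues: N=0 E=1 S=0 W=3
Step 3 [EW]: N:wait,E:car7-GO,S:wait,W:car3-GO | queues: N=0 E=0 S=0 W=2
Step 4 [EW]: N:wait,E:empty,S:wait,W:car4-GO | queues: N=0 E=0 S=0 W=1

N: empty
E: empty
S: empty
W: 6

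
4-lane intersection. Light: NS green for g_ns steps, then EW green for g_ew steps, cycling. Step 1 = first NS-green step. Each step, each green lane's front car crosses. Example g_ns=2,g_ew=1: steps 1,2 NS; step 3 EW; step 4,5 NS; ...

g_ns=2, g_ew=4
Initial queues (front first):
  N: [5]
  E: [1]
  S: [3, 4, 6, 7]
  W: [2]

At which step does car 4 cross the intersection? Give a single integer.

Step 1 [NS]: N:car5-GO,E:wait,S:car3-GO,W:wait | queues: N=0 E=1 S=3 W=1
Step 2 [NS]: N:empty,E:wait,S:car4-GO,W:wait | queues: N=0 E=1 S=2 W=1
Step 3 [EW]: N:wait,E:car1-GO,S:wait,W:car2-GO | queues: N=0 E=0 S=2 W=0
Step 4 [EW]: N:wait,E:empty,S:wait,W:empty | queues: N=0 E=0 S=2 W=0
Step 5 [EW]: N:wait,E:empty,S:wait,W:empty | queues: N=0 E=0 S=2 W=0
Step 6 [EW]: N:wait,E:empty,S:wait,W:empty | queues: N=0 E=0 S=2 W=0
Step 7 [NS]: N:empty,E:wait,S:car6-GO,W:wait | queues: N=0 E=0 S=1 W=0
Step 8 [NS]: N:empty,E:wait,S:car7-GO,W:wait | queues: N=0 E=0 S=0 W=0
Car 4 crosses at step 2

2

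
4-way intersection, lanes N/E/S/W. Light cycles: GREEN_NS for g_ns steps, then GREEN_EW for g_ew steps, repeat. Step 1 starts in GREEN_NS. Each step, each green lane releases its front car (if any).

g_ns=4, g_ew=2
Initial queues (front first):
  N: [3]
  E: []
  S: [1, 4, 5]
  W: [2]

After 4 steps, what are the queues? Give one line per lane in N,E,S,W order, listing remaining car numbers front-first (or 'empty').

Step 1 [NS]: N:car3-GO,E:wait,S:car1-GO,W:wait | queues: N=0 E=0 S=2 W=1
Step 2 [NS]: N:empty,E:wait,S:car4-GO,W:wait | queues: N=0 E=0 S=1 W=1
Step 3 [NS]: N:empty,E:wait,S:car5-GO,W:wait | queues: N=0 E=0 S=0 W=1
Step 4 [NS]: N:empty,E:wait,S:empty,W:wait | queues: N=0 E=0 S=0 W=1

N: empty
E: empty
S: empty
W: 2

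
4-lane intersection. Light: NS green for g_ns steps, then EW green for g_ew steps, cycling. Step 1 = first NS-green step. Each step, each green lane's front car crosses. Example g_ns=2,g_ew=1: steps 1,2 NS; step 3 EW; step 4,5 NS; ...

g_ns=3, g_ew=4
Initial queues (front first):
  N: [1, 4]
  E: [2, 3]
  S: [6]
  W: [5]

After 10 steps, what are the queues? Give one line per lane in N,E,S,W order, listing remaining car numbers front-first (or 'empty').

Step 1 [NS]: N:car1-GO,E:wait,S:car6-GO,W:wait | queues: N=1 E=2 S=0 W=1
Step 2 [NS]: N:car4-GO,E:wait,S:empty,W:wait | queues: N=0 E=2 S=0 W=1
Step 3 [NS]: N:empty,E:wait,S:empty,W:wait | queues: N=0 E=2 S=0 W=1
Step 4 [EW]: N:wait,E:car2-GO,S:wait,W:car5-GO | queues: N=0 E=1 S=0 W=0
Step 5 [EW]: N:wait,E:car3-GO,S:wait,W:empty | queues: N=0 E=0 S=0 W=0

N: empty
E: empty
S: empty
W: empty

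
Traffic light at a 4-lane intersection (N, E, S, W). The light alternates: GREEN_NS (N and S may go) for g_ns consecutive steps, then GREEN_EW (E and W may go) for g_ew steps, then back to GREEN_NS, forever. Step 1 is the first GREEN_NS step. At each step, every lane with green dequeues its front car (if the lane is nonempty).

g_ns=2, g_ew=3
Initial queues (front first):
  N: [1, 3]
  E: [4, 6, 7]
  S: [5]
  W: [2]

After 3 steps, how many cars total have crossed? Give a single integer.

Step 1 [NS]: N:car1-GO,E:wait,S:car5-GO,W:wait | queues: N=1 E=3 S=0 W=1
Step 2 [NS]: N:car3-GO,E:wait,S:empty,W:wait | queues: N=0 E=3 S=0 W=1
Step 3 [EW]: N:wait,E:car4-GO,S:wait,W:car2-GO | queues: N=0 E=2 S=0 W=0
Cars crossed by step 3: 5

Answer: 5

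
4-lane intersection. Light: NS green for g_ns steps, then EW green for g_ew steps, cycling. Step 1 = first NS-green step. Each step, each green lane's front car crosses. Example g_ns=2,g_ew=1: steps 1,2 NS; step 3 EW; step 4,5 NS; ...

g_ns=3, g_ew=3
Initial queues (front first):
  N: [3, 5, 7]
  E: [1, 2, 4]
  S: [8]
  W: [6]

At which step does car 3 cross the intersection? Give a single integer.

Step 1 [NS]: N:car3-GO,E:wait,S:car8-GO,W:wait | queues: N=2 E=3 S=0 W=1
Step 2 [NS]: N:car5-GO,E:wait,S:empty,W:wait | queues: N=1 E=3 S=0 W=1
Step 3 [NS]: N:car7-GO,E:wait,S:empty,W:wait | queues: N=0 E=3 S=0 W=1
Step 4 [EW]: N:wait,E:car1-GO,S:wait,W:car6-GO | queues: N=0 E=2 S=0 W=0
Step 5 [EW]: N:wait,E:car2-GO,S:wait,W:empty | queues: N=0 E=1 S=0 W=0
Step 6 [EW]: N:wait,E:car4-GO,S:wait,W:empty | queues: N=0 E=0 S=0 W=0
Car 3 crosses at step 1

1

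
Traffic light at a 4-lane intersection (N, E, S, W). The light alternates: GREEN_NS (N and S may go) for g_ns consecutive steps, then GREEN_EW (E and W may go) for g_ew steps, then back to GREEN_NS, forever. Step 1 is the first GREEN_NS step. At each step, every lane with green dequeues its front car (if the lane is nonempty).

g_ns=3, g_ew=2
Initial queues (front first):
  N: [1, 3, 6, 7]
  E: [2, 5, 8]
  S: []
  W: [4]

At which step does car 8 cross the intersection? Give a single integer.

Step 1 [NS]: N:car1-GO,E:wait,S:empty,W:wait | queues: N=3 E=3 S=0 W=1
Step 2 [NS]: N:car3-GO,E:wait,S:empty,W:wait | queues: N=2 E=3 S=0 W=1
Step 3 [NS]: N:car6-GO,E:wait,S:empty,W:wait | queues: N=1 E=3 S=0 W=1
Step 4 [EW]: N:wait,E:car2-GO,S:wait,W:car4-GO | queues: N=1 E=2 S=0 W=0
Step 5 [EW]: N:wait,E:car5-GO,S:wait,W:empty | queues: N=1 E=1 S=0 W=0
Step 6 [NS]: N:car7-GO,E:wait,S:empty,W:wait | queues: N=0 E=1 S=0 W=0
Step 7 [NS]: N:empty,E:wait,S:empty,W:wait | queues: N=0 E=1 S=0 W=0
Step 8 [NS]: N:empty,E:wait,S:empty,W:wait | queues: N=0 E=1 S=0 W=0
Step 9 [EW]: N:wait,E:car8-GO,S:wait,W:empty | queues: N=0 E=0 S=0 W=0
Car 8 crosses at step 9

9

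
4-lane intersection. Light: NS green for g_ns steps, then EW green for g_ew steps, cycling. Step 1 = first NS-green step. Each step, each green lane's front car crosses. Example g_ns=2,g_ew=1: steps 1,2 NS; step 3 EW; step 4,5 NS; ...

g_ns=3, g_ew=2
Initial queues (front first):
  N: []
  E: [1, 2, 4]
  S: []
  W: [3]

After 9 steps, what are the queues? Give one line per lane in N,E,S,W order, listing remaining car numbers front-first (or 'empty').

Step 1 [NS]: N:empty,E:wait,S:empty,W:wait | queues: N=0 E=3 S=0 W=1
Step 2 [NS]: N:empty,E:wait,S:empty,W:wait | queues: N=0 E=3 S=0 W=1
Step 3 [NS]: N:empty,E:wait,S:empty,W:wait | queues: N=0 E=3 S=0 W=1
Step 4 [EW]: N:wait,E:car1-GO,S:wait,W:car3-GO | queues: N=0 E=2 S=0 W=0
Step 5 [EW]: N:wait,E:car2-GO,S:wait,W:empty | queues: N=0 E=1 S=0 W=0
Step 6 [NS]: N:empty,E:wait,S:empty,W:wait | queues: N=0 E=1 S=0 W=0
Step 7 [NS]: N:empty,E:wait,S:empty,W:wait | queues: N=0 E=1 S=0 W=0
Step 8 [NS]: N:empty,E:wait,S:empty,W:wait | queues: N=0 E=1 S=0 W=0
Step 9 [EW]: N:wait,E:car4-GO,S:wait,W:empty | queues: N=0 E=0 S=0 W=0

N: empty
E: empty
S: empty
W: empty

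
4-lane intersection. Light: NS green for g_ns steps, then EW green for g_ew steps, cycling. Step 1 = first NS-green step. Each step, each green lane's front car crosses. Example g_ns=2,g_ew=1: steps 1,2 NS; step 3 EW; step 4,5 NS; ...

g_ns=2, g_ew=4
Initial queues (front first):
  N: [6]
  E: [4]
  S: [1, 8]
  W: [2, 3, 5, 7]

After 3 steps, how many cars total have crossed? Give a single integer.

Answer: 5

Derivation:
Step 1 [NS]: N:car6-GO,E:wait,S:car1-GO,W:wait | queues: N=0 E=1 S=1 W=4
Step 2 [NS]: N:empty,E:wait,S:car8-GO,W:wait | queues: N=0 E=1 S=0 W=4
Step 3 [EW]: N:wait,E:car4-GO,S:wait,W:car2-GO | queues: N=0 E=0 S=0 W=3
Cars crossed by step 3: 5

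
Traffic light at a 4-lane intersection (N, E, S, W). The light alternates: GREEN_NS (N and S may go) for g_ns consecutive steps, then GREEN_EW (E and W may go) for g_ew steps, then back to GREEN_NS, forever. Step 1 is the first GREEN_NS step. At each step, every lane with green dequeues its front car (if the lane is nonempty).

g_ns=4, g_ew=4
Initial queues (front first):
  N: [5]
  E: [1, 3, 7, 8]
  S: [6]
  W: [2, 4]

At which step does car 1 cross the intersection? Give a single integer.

Step 1 [NS]: N:car5-GO,E:wait,S:car6-GO,W:wait | queues: N=0 E=4 S=0 W=2
Step 2 [NS]: N:empty,E:wait,S:empty,W:wait | queues: N=0 E=4 S=0 W=2
Step 3 [NS]: N:empty,E:wait,S:empty,W:wait | queues: N=0 E=4 S=0 W=2
Step 4 [NS]: N:empty,E:wait,S:empty,W:wait | queues: N=0 E=4 S=0 W=2
Step 5 [EW]: N:wait,E:car1-GO,S:wait,W:car2-GO | queues: N=0 E=3 S=0 W=1
Step 6 [EW]: N:wait,E:car3-GO,S:wait,W:car4-GO | queues: N=0 E=2 S=0 W=0
Step 7 [EW]: N:wait,E:car7-GO,S:wait,W:empty | queues: N=0 E=1 S=0 W=0
Step 8 [EW]: N:wait,E:car8-GO,S:wait,W:empty | queues: N=0 E=0 S=0 W=0
Car 1 crosses at step 5

5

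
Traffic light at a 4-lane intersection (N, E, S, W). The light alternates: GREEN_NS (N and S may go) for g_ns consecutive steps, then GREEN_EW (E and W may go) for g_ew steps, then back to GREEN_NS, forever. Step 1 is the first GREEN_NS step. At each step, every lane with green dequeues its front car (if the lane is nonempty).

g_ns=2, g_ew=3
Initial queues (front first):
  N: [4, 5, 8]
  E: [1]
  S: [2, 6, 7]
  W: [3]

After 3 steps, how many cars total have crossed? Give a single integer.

Step 1 [NS]: N:car4-GO,E:wait,S:car2-GO,W:wait | queues: N=2 E=1 S=2 W=1
Step 2 [NS]: N:car5-GO,E:wait,S:car6-GO,W:wait | queues: N=1 E=1 S=1 W=1
Step 3 [EW]: N:wait,E:car1-GO,S:wait,W:car3-GO | queues: N=1 E=0 S=1 W=0
Cars crossed by step 3: 6

Answer: 6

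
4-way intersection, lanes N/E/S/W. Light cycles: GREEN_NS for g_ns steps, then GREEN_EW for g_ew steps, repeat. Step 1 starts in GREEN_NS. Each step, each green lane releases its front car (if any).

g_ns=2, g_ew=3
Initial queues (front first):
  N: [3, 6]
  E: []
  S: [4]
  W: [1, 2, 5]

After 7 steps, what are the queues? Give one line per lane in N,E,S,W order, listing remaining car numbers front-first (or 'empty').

Step 1 [NS]: N:car3-GO,E:wait,S:car4-GO,W:wait | queues: N=1 E=0 S=0 W=3
Step 2 [NS]: N:car6-GO,E:wait,S:empty,W:wait | queues: N=0 E=0 S=0 W=3
Step 3 [EW]: N:wait,E:empty,S:wait,W:car1-GO | queues: N=0 E=0 S=0 W=2
Step 4 [EW]: N:wait,E:empty,S:wait,W:car2-GO | queues: N=0 E=0 S=0 W=1
Step 5 [EW]: N:wait,E:empty,S:wait,W:car5-GO | queues: N=0 E=0 S=0 W=0

N: empty
E: empty
S: empty
W: empty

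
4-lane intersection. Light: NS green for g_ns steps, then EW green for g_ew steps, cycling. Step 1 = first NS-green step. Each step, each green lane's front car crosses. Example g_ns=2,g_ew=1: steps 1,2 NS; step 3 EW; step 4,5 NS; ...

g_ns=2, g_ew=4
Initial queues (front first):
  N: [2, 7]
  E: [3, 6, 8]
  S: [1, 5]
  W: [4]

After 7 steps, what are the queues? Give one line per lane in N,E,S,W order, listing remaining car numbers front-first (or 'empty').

Step 1 [NS]: N:car2-GO,E:wait,S:car1-GO,W:wait | queues: N=1 E=3 S=1 W=1
Step 2 [NS]: N:car7-GO,E:wait,S:car5-GO,W:wait | queues: N=0 E=3 S=0 W=1
Step 3 [EW]: N:wait,E:car3-GO,S:wait,W:car4-GO | queues: N=0 E=2 S=0 W=0
Step 4 [EW]: N:wait,E:car6-GO,S:wait,W:empty | queues: N=0 E=1 S=0 W=0
Step 5 [EW]: N:wait,E:car8-GO,S:wait,W:empty | queues: N=0 E=0 S=0 W=0

N: empty
E: empty
S: empty
W: empty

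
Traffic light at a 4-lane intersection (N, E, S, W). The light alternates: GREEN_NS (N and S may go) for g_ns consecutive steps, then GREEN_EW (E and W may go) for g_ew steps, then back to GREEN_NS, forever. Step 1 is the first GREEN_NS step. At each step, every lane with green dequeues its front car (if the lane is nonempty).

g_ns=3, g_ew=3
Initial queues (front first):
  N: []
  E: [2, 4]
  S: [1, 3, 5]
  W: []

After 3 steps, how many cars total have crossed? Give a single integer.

Step 1 [NS]: N:empty,E:wait,S:car1-GO,W:wait | queues: N=0 E=2 S=2 W=0
Step 2 [NS]: N:empty,E:wait,S:car3-GO,W:wait | queues: N=0 E=2 S=1 W=0
Step 3 [NS]: N:empty,E:wait,S:car5-GO,W:wait | queues: N=0 E=2 S=0 W=0
Cars crossed by step 3: 3

Answer: 3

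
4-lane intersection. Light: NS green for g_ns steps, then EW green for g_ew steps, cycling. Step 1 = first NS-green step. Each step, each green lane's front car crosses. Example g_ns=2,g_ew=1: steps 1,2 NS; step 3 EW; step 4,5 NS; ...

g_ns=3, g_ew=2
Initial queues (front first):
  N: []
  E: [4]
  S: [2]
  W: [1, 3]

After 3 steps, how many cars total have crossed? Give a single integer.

Answer: 1

Derivation:
Step 1 [NS]: N:empty,E:wait,S:car2-GO,W:wait | queues: N=0 E=1 S=0 W=2
Step 2 [NS]: N:empty,E:wait,S:empty,W:wait | queues: N=0 E=1 S=0 W=2
Step 3 [NS]: N:empty,E:wait,S:empty,W:wait | queues: N=0 E=1 S=0 W=2
Cars crossed by step 3: 1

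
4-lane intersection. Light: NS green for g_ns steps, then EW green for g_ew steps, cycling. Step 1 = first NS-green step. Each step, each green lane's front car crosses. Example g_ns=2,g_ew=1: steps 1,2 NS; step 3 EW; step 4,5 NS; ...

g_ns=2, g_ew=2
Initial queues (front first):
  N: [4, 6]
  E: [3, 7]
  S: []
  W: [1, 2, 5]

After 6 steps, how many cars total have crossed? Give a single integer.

Step 1 [NS]: N:car4-GO,E:wait,S:empty,W:wait | queues: N=1 E=2 S=0 W=3
Step 2 [NS]: N:car6-GO,E:wait,S:empty,W:wait | queues: N=0 E=2 S=0 W=3
Step 3 [EW]: N:wait,E:car3-GO,S:wait,W:car1-GO | queues: N=0 E=1 S=0 W=2
Step 4 [EW]: N:wait,E:car7-GO,S:wait,W:car2-GO | queues: N=0 E=0 S=0 W=1
Step 5 [NS]: N:empty,E:wait,S:empty,W:wait | queues: N=0 E=0 S=0 W=1
Step 6 [NS]: N:empty,E:wait,S:empty,W:wait | queues: N=0 E=0 S=0 W=1
Cars crossed by step 6: 6

Answer: 6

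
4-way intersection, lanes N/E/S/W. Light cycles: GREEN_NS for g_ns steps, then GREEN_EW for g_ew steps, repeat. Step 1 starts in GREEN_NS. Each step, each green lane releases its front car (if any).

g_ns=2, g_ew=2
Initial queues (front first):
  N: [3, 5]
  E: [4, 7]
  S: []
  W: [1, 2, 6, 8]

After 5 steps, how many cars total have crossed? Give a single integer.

Step 1 [NS]: N:car3-GO,E:wait,S:empty,W:wait | queues: N=1 E=2 S=0 W=4
Step 2 [NS]: N:car5-GO,E:wait,S:empty,W:wait | queues: N=0 E=2 S=0 W=4
Step 3 [EW]: N:wait,E:car4-GO,S:wait,W:car1-GO | queues: N=0 E=1 S=0 W=3
Step 4 [EW]: N:wait,E:car7-GO,S:wait,W:car2-GO | queues: N=0 E=0 S=0 W=2
Step 5 [NS]: N:empty,E:wait,S:empty,W:wait | queues: N=0 E=0 S=0 W=2
Cars crossed by step 5: 6

Answer: 6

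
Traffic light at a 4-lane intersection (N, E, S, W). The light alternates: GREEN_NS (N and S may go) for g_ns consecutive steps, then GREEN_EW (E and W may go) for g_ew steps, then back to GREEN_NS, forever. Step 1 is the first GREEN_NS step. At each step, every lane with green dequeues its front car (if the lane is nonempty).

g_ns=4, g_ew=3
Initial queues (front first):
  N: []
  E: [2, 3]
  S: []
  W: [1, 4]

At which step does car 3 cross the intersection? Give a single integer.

Step 1 [NS]: N:empty,E:wait,S:empty,W:wait | queues: N=0 E=2 S=0 W=2
Step 2 [NS]: N:empty,E:wait,S:empty,W:wait | queues: N=0 E=2 S=0 W=2
Step 3 [NS]: N:empty,E:wait,S:empty,W:wait | queues: N=0 E=2 S=0 W=2
Step 4 [NS]: N:empty,E:wait,S:empty,W:wait | queues: N=0 E=2 S=0 W=2
Step 5 [EW]: N:wait,E:car2-GO,S:wait,W:car1-GO | queues: N=0 E=1 S=0 W=1
Step 6 [EW]: N:wait,E:car3-GO,S:wait,W:car4-GO | queues: N=0 E=0 S=0 W=0
Car 3 crosses at step 6

6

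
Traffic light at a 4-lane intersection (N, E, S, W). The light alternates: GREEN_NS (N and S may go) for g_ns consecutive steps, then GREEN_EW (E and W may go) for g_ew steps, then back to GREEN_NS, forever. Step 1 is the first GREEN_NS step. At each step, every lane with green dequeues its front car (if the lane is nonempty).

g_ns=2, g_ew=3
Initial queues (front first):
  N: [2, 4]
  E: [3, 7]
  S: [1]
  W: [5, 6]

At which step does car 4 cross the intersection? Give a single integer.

Step 1 [NS]: N:car2-GO,E:wait,S:car1-GO,W:wait | queues: N=1 E=2 S=0 W=2
Step 2 [NS]: N:car4-GO,E:wait,S:empty,W:wait | queues: N=0 E=2 S=0 W=2
Step 3 [EW]: N:wait,E:car3-GO,S:wait,W:car5-GO | queues: N=0 E=1 S=0 W=1
Step 4 [EW]: N:wait,E:car7-GO,S:wait,W:car6-GO | queues: N=0 E=0 S=0 W=0
Car 4 crosses at step 2

2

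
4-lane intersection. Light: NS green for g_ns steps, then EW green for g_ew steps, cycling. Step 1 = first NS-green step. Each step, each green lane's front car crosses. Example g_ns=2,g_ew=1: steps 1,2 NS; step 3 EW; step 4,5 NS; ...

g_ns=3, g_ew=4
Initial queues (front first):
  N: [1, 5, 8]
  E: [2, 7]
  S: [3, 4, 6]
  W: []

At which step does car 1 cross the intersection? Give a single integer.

Step 1 [NS]: N:car1-GO,E:wait,S:car3-GO,W:wait | queues: N=2 E=2 S=2 W=0
Step 2 [NS]: N:car5-GO,E:wait,S:car4-GO,W:wait | queues: N=1 E=2 S=1 W=0
Step 3 [NS]: N:car8-GO,E:wait,S:car6-GO,W:wait | queues: N=0 E=2 S=0 W=0
Step 4 [EW]: N:wait,E:car2-GO,S:wait,W:empty | queues: N=0 E=1 S=0 W=0
Step 5 [EW]: N:wait,E:car7-GO,S:wait,W:empty | queues: N=0 E=0 S=0 W=0
Car 1 crosses at step 1

1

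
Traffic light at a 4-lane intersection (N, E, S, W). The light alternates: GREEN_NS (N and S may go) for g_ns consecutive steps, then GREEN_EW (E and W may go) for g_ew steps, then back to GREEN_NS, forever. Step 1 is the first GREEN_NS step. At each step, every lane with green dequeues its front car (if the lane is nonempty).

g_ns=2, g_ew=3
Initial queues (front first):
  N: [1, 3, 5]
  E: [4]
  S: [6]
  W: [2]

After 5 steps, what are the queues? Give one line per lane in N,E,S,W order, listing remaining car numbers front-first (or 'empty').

Step 1 [NS]: N:car1-GO,E:wait,S:car6-GO,W:wait | queues: N=2 E=1 S=0 W=1
Step 2 [NS]: N:car3-GO,E:wait,S:empty,W:wait | queues: N=1 E=1 S=0 W=1
Step 3 [EW]: N:wait,E:car4-GO,S:wait,W:car2-GO | queues: N=1 E=0 S=0 W=0
Step 4 [EW]: N:wait,E:empty,S:wait,W:empty | queues: N=1 E=0 S=0 W=0
Step 5 [EW]: N:wait,E:empty,S:wait,W:empty | queues: N=1 E=0 S=0 W=0

N: 5
E: empty
S: empty
W: empty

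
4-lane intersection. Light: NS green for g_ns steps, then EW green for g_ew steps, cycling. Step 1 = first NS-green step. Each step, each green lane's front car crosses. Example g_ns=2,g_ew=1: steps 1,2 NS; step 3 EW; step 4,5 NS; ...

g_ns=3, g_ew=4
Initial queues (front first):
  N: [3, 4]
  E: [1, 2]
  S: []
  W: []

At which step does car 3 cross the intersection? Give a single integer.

Step 1 [NS]: N:car3-GO,E:wait,S:empty,W:wait | queues: N=1 E=2 S=0 W=0
Step 2 [NS]: N:car4-GO,E:wait,S:empty,W:wait | queues: N=0 E=2 S=0 W=0
Step 3 [NS]: N:empty,E:wait,S:empty,W:wait | queues: N=0 E=2 S=0 W=0
Step 4 [EW]: N:wait,E:car1-GO,S:wait,W:empty | queues: N=0 E=1 S=0 W=0
Step 5 [EW]: N:wait,E:car2-GO,S:wait,W:empty | queues: N=0 E=0 S=0 W=0
Car 3 crosses at step 1

1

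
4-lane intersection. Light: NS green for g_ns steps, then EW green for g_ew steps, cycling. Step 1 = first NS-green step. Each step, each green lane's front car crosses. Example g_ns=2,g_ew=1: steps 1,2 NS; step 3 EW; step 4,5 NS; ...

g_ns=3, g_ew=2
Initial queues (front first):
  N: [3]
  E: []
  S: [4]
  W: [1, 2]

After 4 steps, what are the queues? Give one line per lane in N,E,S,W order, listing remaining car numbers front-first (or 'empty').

Step 1 [NS]: N:car3-GO,E:wait,S:car4-GO,W:wait | queues: N=0 E=0 S=0 W=2
Step 2 [NS]: N:empty,E:wait,S:empty,W:wait | queues: N=0 E=0 S=0 W=2
Step 3 [NS]: N:empty,E:wait,S:empty,W:wait | queues: N=0 E=0 S=0 W=2
Step 4 [EW]: N:wait,E:empty,S:wait,W:car1-GO | queues: N=0 E=0 S=0 W=1

N: empty
E: empty
S: empty
W: 2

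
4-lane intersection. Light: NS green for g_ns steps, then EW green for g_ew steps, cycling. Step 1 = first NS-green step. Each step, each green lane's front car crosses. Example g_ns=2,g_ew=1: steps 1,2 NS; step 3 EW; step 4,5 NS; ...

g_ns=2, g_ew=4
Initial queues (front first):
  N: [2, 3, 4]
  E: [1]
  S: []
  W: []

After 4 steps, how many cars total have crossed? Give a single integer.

Step 1 [NS]: N:car2-GO,E:wait,S:empty,W:wait | queues: N=2 E=1 S=0 W=0
Step 2 [NS]: N:car3-GO,E:wait,S:empty,W:wait | queues: N=1 E=1 S=0 W=0
Step 3 [EW]: N:wait,E:car1-GO,S:wait,W:empty | queues: N=1 E=0 S=0 W=0
Step 4 [EW]: N:wait,E:empty,S:wait,W:empty | queues: N=1 E=0 S=0 W=0
Cars crossed by step 4: 3

Answer: 3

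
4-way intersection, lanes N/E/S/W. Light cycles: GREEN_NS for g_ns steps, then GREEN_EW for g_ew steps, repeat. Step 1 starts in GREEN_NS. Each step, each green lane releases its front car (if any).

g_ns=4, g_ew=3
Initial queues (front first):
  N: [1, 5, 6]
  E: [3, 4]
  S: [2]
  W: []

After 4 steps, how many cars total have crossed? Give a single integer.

Step 1 [NS]: N:car1-GO,E:wait,S:car2-GO,W:wait | queues: N=2 E=2 S=0 W=0
Step 2 [NS]: N:car5-GO,E:wait,S:empty,W:wait | queues: N=1 E=2 S=0 W=0
Step 3 [NS]: N:car6-GO,E:wait,S:empty,W:wait | queues: N=0 E=2 S=0 W=0
Step 4 [NS]: N:empty,E:wait,S:empty,W:wait | queues: N=0 E=2 S=0 W=0
Cars crossed by step 4: 4

Answer: 4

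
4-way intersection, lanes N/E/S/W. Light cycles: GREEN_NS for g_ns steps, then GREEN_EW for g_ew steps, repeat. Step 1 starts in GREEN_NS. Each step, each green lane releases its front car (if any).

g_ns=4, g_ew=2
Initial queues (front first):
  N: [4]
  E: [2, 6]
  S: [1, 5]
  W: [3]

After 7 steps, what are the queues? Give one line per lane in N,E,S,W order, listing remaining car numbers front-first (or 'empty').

Step 1 [NS]: N:car4-GO,E:wait,S:car1-GO,W:wait | queues: N=0 E=2 S=1 W=1
Step 2 [NS]: N:empty,E:wait,S:car5-GO,W:wait | queues: N=0 E=2 S=0 W=1
Step 3 [NS]: N:empty,E:wait,S:empty,W:wait | queues: N=0 E=2 S=0 W=1
Step 4 [NS]: N:empty,E:wait,S:empty,W:wait | queues: N=0 E=2 S=0 W=1
Step 5 [EW]: N:wait,E:car2-GO,S:wait,W:car3-GO | queues: N=0 E=1 S=0 W=0
Step 6 [EW]: N:wait,E:car6-GO,S:wait,W:empty | queues: N=0 E=0 S=0 W=0

N: empty
E: empty
S: empty
W: empty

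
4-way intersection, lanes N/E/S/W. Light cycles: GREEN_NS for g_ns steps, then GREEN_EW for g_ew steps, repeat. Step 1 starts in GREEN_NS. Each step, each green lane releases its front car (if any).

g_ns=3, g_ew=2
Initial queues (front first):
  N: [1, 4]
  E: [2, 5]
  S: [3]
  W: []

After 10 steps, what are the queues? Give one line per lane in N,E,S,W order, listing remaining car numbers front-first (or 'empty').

Step 1 [NS]: N:car1-GO,E:wait,S:car3-GO,W:wait | queues: N=1 E=2 S=0 W=0
Step 2 [NS]: N:car4-GO,E:wait,S:empty,W:wait | queues: N=0 E=2 S=0 W=0
Step 3 [NS]: N:empty,E:wait,S:empty,W:wait | queues: N=0 E=2 S=0 W=0
Step 4 [EW]: N:wait,E:car2-GO,S:wait,W:empty | queues: N=0 E=1 S=0 W=0
Step 5 [EW]: N:wait,E:car5-GO,S:wait,W:empty | queues: N=0 E=0 S=0 W=0

N: empty
E: empty
S: empty
W: empty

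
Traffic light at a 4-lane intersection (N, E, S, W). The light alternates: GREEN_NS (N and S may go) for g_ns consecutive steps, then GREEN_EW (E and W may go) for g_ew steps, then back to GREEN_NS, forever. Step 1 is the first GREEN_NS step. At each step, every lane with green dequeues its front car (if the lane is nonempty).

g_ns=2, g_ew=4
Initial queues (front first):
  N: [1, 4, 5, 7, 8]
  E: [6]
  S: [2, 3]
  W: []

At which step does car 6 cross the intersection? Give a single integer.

Step 1 [NS]: N:car1-GO,E:wait,S:car2-GO,W:wait | queues: N=4 E=1 S=1 W=0
Step 2 [NS]: N:car4-GO,E:wait,S:car3-GO,W:wait | queues: N=3 E=1 S=0 W=0
Step 3 [EW]: N:wait,E:car6-GO,S:wait,W:empty | queues: N=3 E=0 S=0 W=0
Step 4 [EW]: N:wait,E:empty,S:wait,W:empty | queues: N=3 E=0 S=0 W=0
Step 5 [EW]: N:wait,E:empty,S:wait,W:empty | queues: N=3 E=0 S=0 W=0
Step 6 [EW]: N:wait,E:empty,S:wait,W:empty | queues: N=3 E=0 S=0 W=0
Step 7 [NS]: N:car5-GO,E:wait,S:empty,W:wait | queues: N=2 E=0 S=0 W=0
Step 8 [NS]: N:car7-GO,E:wait,S:empty,W:wait | queues: N=1 E=0 S=0 W=0
Step 9 [EW]: N:wait,E:empty,S:wait,W:empty | queues: N=1 E=0 S=0 W=0
Step 10 [EW]: N:wait,E:empty,S:wait,W:empty | queues: N=1 E=0 S=0 W=0
Step 11 [EW]: N:wait,E:empty,S:wait,W:empty | queues: N=1 E=0 S=0 W=0
Step 12 [EW]: N:wait,E:empty,S:wait,W:empty | queues: N=1 E=0 S=0 W=0
Step 13 [NS]: N:car8-GO,E:wait,S:empty,W:wait | queues: N=0 E=0 S=0 W=0
Car 6 crosses at step 3

3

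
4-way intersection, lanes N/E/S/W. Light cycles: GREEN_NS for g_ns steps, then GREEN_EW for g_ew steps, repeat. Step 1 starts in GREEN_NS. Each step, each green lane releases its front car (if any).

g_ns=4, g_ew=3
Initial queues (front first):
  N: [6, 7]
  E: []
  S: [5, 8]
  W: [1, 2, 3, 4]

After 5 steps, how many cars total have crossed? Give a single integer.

Answer: 5

Derivation:
Step 1 [NS]: N:car6-GO,E:wait,S:car5-GO,W:wait | queues: N=1 E=0 S=1 W=4
Step 2 [NS]: N:car7-GO,E:wait,S:car8-GO,W:wait | queues: N=0 E=0 S=0 W=4
Step 3 [NS]: N:empty,E:wait,S:empty,W:wait | queues: N=0 E=0 S=0 W=4
Step 4 [NS]: N:empty,E:wait,S:empty,W:wait | queues: N=0 E=0 S=0 W=4
Step 5 [EW]: N:wait,E:empty,S:wait,W:car1-GO | queues: N=0 E=0 S=0 W=3
Cars crossed by step 5: 5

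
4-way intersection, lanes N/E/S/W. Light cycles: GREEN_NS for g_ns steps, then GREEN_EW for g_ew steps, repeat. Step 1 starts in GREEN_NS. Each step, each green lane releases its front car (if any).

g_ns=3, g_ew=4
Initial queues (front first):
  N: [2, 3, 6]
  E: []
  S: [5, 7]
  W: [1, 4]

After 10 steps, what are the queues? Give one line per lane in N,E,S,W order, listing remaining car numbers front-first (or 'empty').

Step 1 [NS]: N:car2-GO,E:wait,S:car5-GO,W:wait | queues: N=2 E=0 S=1 W=2
Step 2 [NS]: N:car3-GO,E:wait,S:car7-GO,W:wait | queues: N=1 E=0 S=0 W=2
Step 3 [NS]: N:car6-GO,E:wait,S:empty,W:wait | queues: N=0 E=0 S=0 W=2
Step 4 [EW]: N:wait,E:empty,S:wait,W:car1-GO | queues: N=0 E=0 S=0 W=1
Step 5 [EW]: N:wait,E:empty,S:wait,W:car4-GO | queues: N=0 E=0 S=0 W=0

N: empty
E: empty
S: empty
W: empty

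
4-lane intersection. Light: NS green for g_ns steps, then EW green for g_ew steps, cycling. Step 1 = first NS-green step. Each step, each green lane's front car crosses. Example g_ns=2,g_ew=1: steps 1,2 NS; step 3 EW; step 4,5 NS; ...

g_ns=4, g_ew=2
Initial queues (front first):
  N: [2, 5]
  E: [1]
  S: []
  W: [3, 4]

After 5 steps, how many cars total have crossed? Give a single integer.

Step 1 [NS]: N:car2-GO,E:wait,S:empty,W:wait | queues: N=1 E=1 S=0 W=2
Step 2 [NS]: N:car5-GO,E:wait,S:empty,W:wait | queues: N=0 E=1 S=0 W=2
Step 3 [NS]: N:empty,E:wait,S:empty,W:wait | queues: N=0 E=1 S=0 W=2
Step 4 [NS]: N:empty,E:wait,S:empty,W:wait | queues: N=0 E=1 S=0 W=2
Step 5 [EW]: N:wait,E:car1-GO,S:wait,W:car3-GO | queues: N=0 E=0 S=0 W=1
Cars crossed by step 5: 4

Answer: 4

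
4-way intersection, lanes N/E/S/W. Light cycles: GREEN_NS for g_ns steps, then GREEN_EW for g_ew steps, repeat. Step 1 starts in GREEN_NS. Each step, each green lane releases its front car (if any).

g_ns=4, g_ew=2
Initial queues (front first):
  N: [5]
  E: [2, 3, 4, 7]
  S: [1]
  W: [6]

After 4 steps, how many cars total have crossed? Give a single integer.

Step 1 [NS]: N:car5-GO,E:wait,S:car1-GO,W:wait | queues: N=0 E=4 S=0 W=1
Step 2 [NS]: N:empty,E:wait,S:empty,W:wait | queues: N=0 E=4 S=0 W=1
Step 3 [NS]: N:empty,E:wait,S:empty,W:wait | queues: N=0 E=4 S=0 W=1
Step 4 [NS]: N:empty,E:wait,S:empty,W:wait | queues: N=0 E=4 S=0 W=1
Cars crossed by step 4: 2

Answer: 2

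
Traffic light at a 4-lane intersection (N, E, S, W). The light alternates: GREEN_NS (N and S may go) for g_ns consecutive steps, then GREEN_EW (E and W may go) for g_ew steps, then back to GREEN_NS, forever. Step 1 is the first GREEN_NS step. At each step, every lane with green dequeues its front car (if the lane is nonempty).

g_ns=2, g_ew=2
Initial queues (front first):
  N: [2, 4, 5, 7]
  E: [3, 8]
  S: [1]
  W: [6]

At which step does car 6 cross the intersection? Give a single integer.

Step 1 [NS]: N:car2-GO,E:wait,S:car1-GO,W:wait | queues: N=3 E=2 S=0 W=1
Step 2 [NS]: N:car4-GO,E:wait,S:empty,W:wait | queues: N=2 E=2 S=0 W=1
Step 3 [EW]: N:wait,E:car3-GO,S:wait,W:car6-GO | queues: N=2 E=1 S=0 W=0
Step 4 [EW]: N:wait,E:car8-GO,S:wait,W:empty | queues: N=2 E=0 S=0 W=0
Step 5 [NS]: N:car5-GO,E:wait,S:empty,W:wait | queues: N=1 E=0 S=0 W=0
Step 6 [NS]: N:car7-GO,E:wait,S:empty,W:wait | queues: N=0 E=0 S=0 W=0
Car 6 crosses at step 3

3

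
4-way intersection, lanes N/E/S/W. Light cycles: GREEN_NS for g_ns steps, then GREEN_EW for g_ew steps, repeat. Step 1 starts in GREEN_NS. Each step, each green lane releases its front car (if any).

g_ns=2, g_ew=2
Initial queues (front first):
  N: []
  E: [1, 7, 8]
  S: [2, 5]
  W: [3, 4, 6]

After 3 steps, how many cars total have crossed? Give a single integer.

Answer: 4

Derivation:
Step 1 [NS]: N:empty,E:wait,S:car2-GO,W:wait | queues: N=0 E=3 S=1 W=3
Step 2 [NS]: N:empty,E:wait,S:car5-GO,W:wait | queues: N=0 E=3 S=0 W=3
Step 3 [EW]: N:wait,E:car1-GO,S:wait,W:car3-GO | queues: N=0 E=2 S=0 W=2
Cars crossed by step 3: 4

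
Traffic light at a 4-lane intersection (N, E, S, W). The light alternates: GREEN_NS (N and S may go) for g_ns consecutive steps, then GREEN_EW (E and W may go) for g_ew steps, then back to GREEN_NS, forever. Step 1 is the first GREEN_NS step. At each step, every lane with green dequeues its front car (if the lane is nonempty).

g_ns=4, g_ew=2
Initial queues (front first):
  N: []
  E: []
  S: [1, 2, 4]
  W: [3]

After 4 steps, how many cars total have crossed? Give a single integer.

Answer: 3

Derivation:
Step 1 [NS]: N:empty,E:wait,S:car1-GO,W:wait | queues: N=0 E=0 S=2 W=1
Step 2 [NS]: N:empty,E:wait,S:car2-GO,W:wait | queues: N=0 E=0 S=1 W=1
Step 3 [NS]: N:empty,E:wait,S:car4-GO,W:wait | queues: N=0 E=0 S=0 W=1
Step 4 [NS]: N:empty,E:wait,S:empty,W:wait | queues: N=0 E=0 S=0 W=1
Cars crossed by step 4: 3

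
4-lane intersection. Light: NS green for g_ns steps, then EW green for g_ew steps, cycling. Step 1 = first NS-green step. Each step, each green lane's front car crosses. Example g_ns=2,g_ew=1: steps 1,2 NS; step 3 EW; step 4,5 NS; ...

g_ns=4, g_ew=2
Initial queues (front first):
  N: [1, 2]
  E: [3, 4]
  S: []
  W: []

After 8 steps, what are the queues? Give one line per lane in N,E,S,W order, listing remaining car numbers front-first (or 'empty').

Step 1 [NS]: N:car1-GO,E:wait,S:empty,W:wait | queues: N=1 E=2 S=0 W=0
Step 2 [NS]: N:car2-GO,E:wait,S:empty,W:wait | queues: N=0 E=2 S=0 W=0
Step 3 [NS]: N:empty,E:wait,S:empty,W:wait | queues: N=0 E=2 S=0 W=0
Step 4 [NS]: N:empty,E:wait,S:empty,W:wait | queues: N=0 E=2 S=0 W=0
Step 5 [EW]: N:wait,E:car3-GO,S:wait,W:empty | queues: N=0 E=1 S=0 W=0
Step 6 [EW]: N:wait,E:car4-GO,S:wait,W:empty | queues: N=0 E=0 S=0 W=0

N: empty
E: empty
S: empty
W: empty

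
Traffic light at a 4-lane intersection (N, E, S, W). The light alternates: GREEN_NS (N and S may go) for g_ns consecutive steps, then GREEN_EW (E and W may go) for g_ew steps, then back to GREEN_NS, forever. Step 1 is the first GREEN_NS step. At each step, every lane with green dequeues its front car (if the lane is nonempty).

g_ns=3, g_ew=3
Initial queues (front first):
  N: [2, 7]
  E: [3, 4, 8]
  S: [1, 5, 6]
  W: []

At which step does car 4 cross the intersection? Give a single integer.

Step 1 [NS]: N:car2-GO,E:wait,S:car1-GO,W:wait | queues: N=1 E=3 S=2 W=0
Step 2 [NS]: N:car7-GO,E:wait,S:car5-GO,W:wait | queues: N=0 E=3 S=1 W=0
Step 3 [NS]: N:empty,E:wait,S:car6-GO,W:wait | queues: N=0 E=3 S=0 W=0
Step 4 [EW]: N:wait,E:car3-GO,S:wait,W:empty | queues: N=0 E=2 S=0 W=0
Step 5 [EW]: N:wait,E:car4-GO,S:wait,W:empty | queues: N=0 E=1 S=0 W=0
Step 6 [EW]: N:wait,E:car8-GO,S:wait,W:empty | queues: N=0 E=0 S=0 W=0
Car 4 crosses at step 5

5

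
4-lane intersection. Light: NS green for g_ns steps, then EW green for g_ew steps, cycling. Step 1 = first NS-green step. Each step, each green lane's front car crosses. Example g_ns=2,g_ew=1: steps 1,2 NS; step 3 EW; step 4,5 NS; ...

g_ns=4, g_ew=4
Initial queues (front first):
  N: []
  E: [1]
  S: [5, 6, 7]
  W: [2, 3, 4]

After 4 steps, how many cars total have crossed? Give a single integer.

Step 1 [NS]: N:empty,E:wait,S:car5-GO,W:wait | queues: N=0 E=1 S=2 W=3
Step 2 [NS]: N:empty,E:wait,S:car6-GO,W:wait | queues: N=0 E=1 S=1 W=3
Step 3 [NS]: N:empty,E:wait,S:car7-GO,W:wait | queues: N=0 E=1 S=0 W=3
Step 4 [NS]: N:empty,E:wait,S:empty,W:wait | queues: N=0 E=1 S=0 W=3
Cars crossed by step 4: 3

Answer: 3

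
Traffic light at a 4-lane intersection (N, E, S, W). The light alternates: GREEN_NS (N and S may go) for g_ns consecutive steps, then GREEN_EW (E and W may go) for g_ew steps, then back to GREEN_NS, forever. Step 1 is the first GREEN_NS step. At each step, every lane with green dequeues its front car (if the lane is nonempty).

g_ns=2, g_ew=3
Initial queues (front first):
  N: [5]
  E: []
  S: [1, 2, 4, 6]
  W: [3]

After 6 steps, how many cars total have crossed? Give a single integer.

Answer: 5

Derivation:
Step 1 [NS]: N:car5-GO,E:wait,S:car1-GO,W:wait | queues: N=0 E=0 S=3 W=1
Step 2 [NS]: N:empty,E:wait,S:car2-GO,W:wait | queues: N=0 E=0 S=2 W=1
Step 3 [EW]: N:wait,E:empty,S:wait,W:car3-GO | queues: N=0 E=0 S=2 W=0
Step 4 [EW]: N:wait,E:empty,S:wait,W:empty | queues: N=0 E=0 S=2 W=0
Step 5 [EW]: N:wait,E:empty,S:wait,W:empty | queues: N=0 E=0 S=2 W=0
Step 6 [NS]: N:empty,E:wait,S:car4-GO,W:wait | queues: N=0 E=0 S=1 W=0
Cars crossed by step 6: 5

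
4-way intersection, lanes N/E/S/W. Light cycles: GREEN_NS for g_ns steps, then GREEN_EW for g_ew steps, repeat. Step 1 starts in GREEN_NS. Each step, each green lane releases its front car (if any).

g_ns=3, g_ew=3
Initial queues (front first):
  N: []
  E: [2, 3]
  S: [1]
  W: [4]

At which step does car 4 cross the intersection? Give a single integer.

Step 1 [NS]: N:empty,E:wait,S:car1-GO,W:wait | queues: N=0 E=2 S=0 W=1
Step 2 [NS]: N:empty,E:wait,S:empty,W:wait | queues: N=0 E=2 S=0 W=1
Step 3 [NS]: N:empty,E:wait,S:empty,W:wait | queues: N=0 E=2 S=0 W=1
Step 4 [EW]: N:wait,E:car2-GO,S:wait,W:car4-GO | queues: N=0 E=1 S=0 W=0
Step 5 [EW]: N:wait,E:car3-GO,S:wait,W:empty | queues: N=0 E=0 S=0 W=0
Car 4 crosses at step 4

4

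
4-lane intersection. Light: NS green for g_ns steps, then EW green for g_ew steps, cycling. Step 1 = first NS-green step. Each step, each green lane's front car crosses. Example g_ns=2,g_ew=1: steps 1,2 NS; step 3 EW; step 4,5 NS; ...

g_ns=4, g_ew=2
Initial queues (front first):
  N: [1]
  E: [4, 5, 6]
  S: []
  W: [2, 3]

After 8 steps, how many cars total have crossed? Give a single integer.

Step 1 [NS]: N:car1-GO,E:wait,S:empty,W:wait | queues: N=0 E=3 S=0 W=2
Step 2 [NS]: N:empty,E:wait,S:empty,W:wait | queues: N=0 E=3 S=0 W=2
Step 3 [NS]: N:empty,E:wait,S:empty,W:wait | queues: N=0 E=3 S=0 W=2
Step 4 [NS]: N:empty,E:wait,S:empty,W:wait | queues: N=0 E=3 S=0 W=2
Step 5 [EW]: N:wait,E:car4-GO,S:wait,W:car2-GO | queues: N=0 E=2 S=0 W=1
Step 6 [EW]: N:wait,E:car5-GO,S:wait,W:car3-GO | queues: N=0 E=1 S=0 W=0
Step 7 [NS]: N:empty,E:wait,S:empty,W:wait | queues: N=0 E=1 S=0 W=0
Step 8 [NS]: N:empty,E:wait,S:empty,W:wait | queues: N=0 E=1 S=0 W=0
Cars crossed by step 8: 5

Answer: 5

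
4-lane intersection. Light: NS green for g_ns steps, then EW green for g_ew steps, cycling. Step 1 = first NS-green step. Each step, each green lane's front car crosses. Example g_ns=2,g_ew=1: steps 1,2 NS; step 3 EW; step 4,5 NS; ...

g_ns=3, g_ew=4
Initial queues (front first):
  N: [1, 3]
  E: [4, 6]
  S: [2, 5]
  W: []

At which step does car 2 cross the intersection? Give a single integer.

Step 1 [NS]: N:car1-GO,E:wait,S:car2-GO,W:wait | queues: N=1 E=2 S=1 W=0
Step 2 [NS]: N:car3-GO,E:wait,S:car5-GO,W:wait | queues: N=0 E=2 S=0 W=0
Step 3 [NS]: N:empty,E:wait,S:empty,W:wait | queues: N=0 E=2 S=0 W=0
Step 4 [EW]: N:wait,E:car4-GO,S:wait,W:empty | queues: N=0 E=1 S=0 W=0
Step 5 [EW]: N:wait,E:car6-GO,S:wait,W:empty | queues: N=0 E=0 S=0 W=0
Car 2 crosses at step 1

1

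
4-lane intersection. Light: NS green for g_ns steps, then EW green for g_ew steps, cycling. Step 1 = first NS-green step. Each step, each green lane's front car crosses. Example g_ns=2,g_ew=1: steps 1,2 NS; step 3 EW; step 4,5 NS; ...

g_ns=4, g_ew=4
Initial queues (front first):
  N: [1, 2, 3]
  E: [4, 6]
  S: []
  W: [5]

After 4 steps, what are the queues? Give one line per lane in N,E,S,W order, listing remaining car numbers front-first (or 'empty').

Step 1 [NS]: N:car1-GO,E:wait,S:empty,W:wait | queues: N=2 E=2 S=0 W=1
Step 2 [NS]: N:car2-GO,E:wait,S:empty,W:wait | queues: N=1 E=2 S=0 W=1
Step 3 [NS]: N:car3-GO,E:wait,S:empty,W:wait | queues: N=0 E=2 S=0 W=1
Step 4 [NS]: N:empty,E:wait,S:empty,W:wait | queues: N=0 E=2 S=0 W=1

N: empty
E: 4 6
S: empty
W: 5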